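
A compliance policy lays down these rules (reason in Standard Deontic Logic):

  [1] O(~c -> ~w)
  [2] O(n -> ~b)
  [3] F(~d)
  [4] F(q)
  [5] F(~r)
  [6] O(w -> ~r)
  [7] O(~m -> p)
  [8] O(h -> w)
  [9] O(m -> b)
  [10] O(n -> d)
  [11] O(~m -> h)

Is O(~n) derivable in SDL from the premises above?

Premise 5 is F(~r), i.e. O(r).
The contrapositive of premise 6 (O(w -> ~r)) is O(r -> ~w), and O(r) is already established, so O(~w).
Premise 8, O(h -> w), contraposes to O(~w -> ~h); with O(~w) we get O(~h).
The contrapositive of premise 11 (O(~m -> h)) is O(~h -> m), and O(~h) is already established, so O(m).
Premise 9 is O(m -> b); since O(m), deontic closure gives O(b).
Premise 2 is O(n -> ~b); contrapositively O(b -> ~n). Since O(b) holds, K gives O(~n).
Premises 1, 3, 4, 7, 10 do not contribute to this derivation.
So O(~n) follows.

Yes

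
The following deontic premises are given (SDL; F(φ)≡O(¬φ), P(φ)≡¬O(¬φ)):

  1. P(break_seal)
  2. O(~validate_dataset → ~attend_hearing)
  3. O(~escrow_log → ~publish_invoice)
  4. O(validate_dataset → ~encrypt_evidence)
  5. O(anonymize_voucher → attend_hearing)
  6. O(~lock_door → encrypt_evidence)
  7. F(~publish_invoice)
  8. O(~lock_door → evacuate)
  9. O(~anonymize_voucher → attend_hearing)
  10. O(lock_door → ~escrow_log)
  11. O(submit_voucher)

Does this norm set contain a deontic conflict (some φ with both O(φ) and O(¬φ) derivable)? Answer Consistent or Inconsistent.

Inconsistent

By case analysis on anonymize_voucher: premise 5 gives O(anonymize_voucher → attend_hearing) and premise 9 gives O(~anonymize_voucher → attend_hearing), so O(attend_hearing) either way.
Premise 2 is O(~validate_dataset → ~attend_hearing); contrapositively O(attend_hearing → validate_dataset). Since O(attend_hearing) holds, K gives O(validate_dataset).
Premise 4 is O(validate_dataset → ~encrypt_evidence); since O(validate_dataset), deontic closure gives O(~encrypt_evidence).
Premise 6, O(~lock_door → encrypt_evidence), contraposes to O(~encrypt_evidence → lock_door); with O(~encrypt_evidence) we get O(lock_door).
With premise 10, O(lock_door → ~escrow_log), the K-axiom yields O(~escrow_log).
From O(~escrow_log) and premise 3, O(~escrow_log → ~publish_invoice), we obtain O(~publish_invoice).
Yet premise 7 is F(~publish_invoice), i.e. O(publish_invoice).
We now have both O(~publish_invoice) and O(publish_invoice) — publish_invoice is simultaneously obligatory and forbidden, violating the D-axiom.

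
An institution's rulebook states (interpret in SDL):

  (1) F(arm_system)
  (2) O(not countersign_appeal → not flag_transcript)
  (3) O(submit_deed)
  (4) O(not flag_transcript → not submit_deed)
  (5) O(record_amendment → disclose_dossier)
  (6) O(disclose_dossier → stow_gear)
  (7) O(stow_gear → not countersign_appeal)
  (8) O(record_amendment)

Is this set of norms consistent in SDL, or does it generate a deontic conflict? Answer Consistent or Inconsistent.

Premise 8 gives O(record_amendment).
Applying K to premise 5 (O(record_amendment → disclose_dossier)) and O(record_amendment) yields O(disclose_dossier).
With premise 6, O(disclose_dossier → stow_gear), the K-axiom yields O(stow_gear).
With premise 7, O(stow_gear → not countersign_appeal), the K-axiom yields O(not countersign_appeal).
From O(not countersign_appeal) and premise 2, O(not countersign_appeal → not flag_transcript), we obtain O(not flag_transcript).
With premise 4, O(not flag_transcript → not submit_deed), the K-axiom yields O(not submit_deed).
However, premise 3 gives O(submit_deed).
We now have both O(not submit_deed) and O(submit_deed) — submit_deed is simultaneously obligatory and forbidden, violating the D-axiom.

Inconsistent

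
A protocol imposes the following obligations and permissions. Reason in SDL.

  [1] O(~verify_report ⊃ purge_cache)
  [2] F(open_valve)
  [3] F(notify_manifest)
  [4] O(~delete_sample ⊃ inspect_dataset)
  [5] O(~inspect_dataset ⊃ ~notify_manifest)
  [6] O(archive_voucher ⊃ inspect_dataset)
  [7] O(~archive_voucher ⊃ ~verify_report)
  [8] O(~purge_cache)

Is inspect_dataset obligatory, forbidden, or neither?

Obligatory

Premise 8 states O(~purge_cache) outright.
Premise 1 is O(~verify_report ⊃ purge_cache); contrapositively O(~purge_cache ⊃ verify_report). Since O(~purge_cache) holds, K gives O(verify_report).
Premise 7, O(~archive_voucher ⊃ ~verify_report), contraposes to O(verify_report ⊃ archive_voucher); with O(verify_report) we get O(archive_voucher).
With premise 6, O(archive_voucher ⊃ inspect_dataset), the K-axiom yields O(inspect_dataset).
Premises 2, 3, 4, 5 do not contribute to this derivation.
Hence inspect_dataset is obligatory.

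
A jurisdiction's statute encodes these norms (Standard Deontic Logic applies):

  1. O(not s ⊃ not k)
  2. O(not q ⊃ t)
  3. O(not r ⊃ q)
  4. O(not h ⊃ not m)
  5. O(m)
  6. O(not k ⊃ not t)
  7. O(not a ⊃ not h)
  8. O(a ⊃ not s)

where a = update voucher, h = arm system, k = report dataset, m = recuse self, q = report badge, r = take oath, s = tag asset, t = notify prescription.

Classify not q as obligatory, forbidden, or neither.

Premise 5 gives O(m).
The contrapositive of premise 4 (O(not h ⊃ not m)) is O(m ⊃ h), and O(m) is already established, so O(h).
Premise 7 is O(not a ⊃ not h); contrapositively O(h ⊃ a). Since O(h) holds, K gives O(a).
Premise 8 is O(a ⊃ not s); since O(a), deontic closure gives O(not s).
With premise 1, O(not s ⊃ not k), the K-axiom yields O(not k).
Premise 6 is O(not k ⊃ not t); since O(not k), deontic closure gives O(not t).
The contrapositive of premise 2 (O(not q ⊃ t)) is O(not t ⊃ q), and O(not t) is already established, so O(q).
Premise 3 does not contribute to this derivation.
Thus O(q), which is F(not q): not q is forbidden.

Forbidden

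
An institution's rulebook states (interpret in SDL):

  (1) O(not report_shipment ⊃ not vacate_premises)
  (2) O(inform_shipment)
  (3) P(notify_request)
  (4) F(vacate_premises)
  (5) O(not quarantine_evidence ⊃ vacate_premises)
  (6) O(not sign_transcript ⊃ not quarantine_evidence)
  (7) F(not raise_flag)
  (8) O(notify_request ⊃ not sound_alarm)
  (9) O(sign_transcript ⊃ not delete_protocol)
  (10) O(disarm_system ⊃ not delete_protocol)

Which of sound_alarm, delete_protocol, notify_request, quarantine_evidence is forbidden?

delete_protocol

Premise 4 is F(vacate_premises), i.e. O(not vacate_premises).
Premise 5, O(not quarantine_evidence ⊃ vacate_premises), contraposes to O(not vacate_premises ⊃ quarantine_evidence); with O(not vacate_premises) we get O(quarantine_evidence).
The contrapositive of premise 6 (O(not sign_transcript ⊃ not quarantine_evidence)) is O(quarantine_evidence ⊃ sign_transcript), and O(quarantine_evidence) is already established, so O(sign_transcript).
Premise 9 is O(sign_transcript ⊃ not delete_protocol); since O(sign_transcript), deontic closure gives O(not delete_protocol).
So O(not delete_protocol) holds, i.e. delete_protocol is forbidden. None of the other listed options is forbidden under the premises.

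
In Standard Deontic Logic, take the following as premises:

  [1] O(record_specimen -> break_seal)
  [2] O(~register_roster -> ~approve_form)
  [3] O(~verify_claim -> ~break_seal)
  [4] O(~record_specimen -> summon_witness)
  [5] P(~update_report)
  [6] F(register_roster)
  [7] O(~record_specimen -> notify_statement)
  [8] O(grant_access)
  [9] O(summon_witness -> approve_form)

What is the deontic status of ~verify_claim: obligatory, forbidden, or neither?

Premise 6 is F(register_roster), i.e. O(~register_roster).
From O(~register_roster) and premise 2, O(~register_roster -> ~approve_form), we obtain O(~approve_form).
The contrapositive of premise 9 (O(summon_witness -> approve_form)) is O(~approve_form -> ~summon_witness), and O(~approve_form) is already established, so O(~summon_witness).
The contrapositive of premise 4 (O(~record_specimen -> summon_witness)) is O(~summon_witness -> record_specimen), and O(~summon_witness) is already established, so O(record_specimen).
From O(record_specimen) and premise 1, O(record_specimen -> break_seal), we obtain O(break_seal).
Premise 3 is O(~verify_claim -> ~break_seal); contrapositively O(break_seal -> verify_claim). Since O(break_seal) holds, K gives O(verify_claim).
Premises 5, 7, 8 do not contribute to this derivation.
Thus O(verify_claim), which is F(~verify_claim): ~verify_claim is forbidden.

Forbidden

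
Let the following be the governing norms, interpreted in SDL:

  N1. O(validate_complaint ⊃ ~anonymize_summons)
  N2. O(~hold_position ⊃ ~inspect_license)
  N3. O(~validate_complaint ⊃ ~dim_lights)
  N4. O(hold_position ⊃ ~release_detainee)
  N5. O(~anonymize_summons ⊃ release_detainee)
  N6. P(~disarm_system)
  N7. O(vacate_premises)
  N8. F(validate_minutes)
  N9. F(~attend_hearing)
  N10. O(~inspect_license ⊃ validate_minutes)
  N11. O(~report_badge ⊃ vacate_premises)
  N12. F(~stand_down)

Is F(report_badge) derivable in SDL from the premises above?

No

Premise 11 is O(~report_badge ⊃ vacate_premises); even if O(vacate_premises) held, inferring O(~report_badge) would be affirming the consequent — invalid.
No other premise forces O(~report_badge). An ideal world satisfying every premise can still have report_badge true, so F(report_badge) is not derivable.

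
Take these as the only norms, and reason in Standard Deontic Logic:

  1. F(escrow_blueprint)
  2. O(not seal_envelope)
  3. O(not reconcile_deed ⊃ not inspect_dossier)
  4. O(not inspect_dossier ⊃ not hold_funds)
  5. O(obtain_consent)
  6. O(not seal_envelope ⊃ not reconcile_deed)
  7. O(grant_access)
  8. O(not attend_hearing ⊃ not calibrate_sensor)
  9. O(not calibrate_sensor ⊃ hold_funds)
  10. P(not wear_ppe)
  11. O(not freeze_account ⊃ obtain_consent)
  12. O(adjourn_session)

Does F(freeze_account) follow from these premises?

No

Premise 11 is O(not freeze_account ⊃ obtain_consent); even if O(obtain_consent) held, inferring O(not freeze_account) would be affirming the consequent — invalid.
No other premise forces O(not freeze_account). An ideal world satisfying every premise can still have freeze_account true, so F(freeze_account) is not derivable.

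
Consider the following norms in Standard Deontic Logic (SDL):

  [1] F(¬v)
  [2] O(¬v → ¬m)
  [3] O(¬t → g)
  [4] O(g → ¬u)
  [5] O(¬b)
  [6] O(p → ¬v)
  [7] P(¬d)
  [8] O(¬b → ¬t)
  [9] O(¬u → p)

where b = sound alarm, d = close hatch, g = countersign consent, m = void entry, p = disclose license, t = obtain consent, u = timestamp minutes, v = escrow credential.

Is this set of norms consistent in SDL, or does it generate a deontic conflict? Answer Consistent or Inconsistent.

Inconsistent

Premise 1 is F(¬v), i.e. O(v).
Premise 6, O(p → ¬v), contraposes to O(v → ¬p); with O(v) we get O(¬p).
The contrapositive of premise 9 (O(¬u → p)) is O(¬p → u), and O(¬p) is already established, so O(u).
Premise 4 is O(g → ¬u); contrapositively O(u → ¬g). Since O(u) holds, K gives O(¬g).
Premise 3, O(¬t → g), contraposes to O(¬g → t); with O(¬g) we get O(t).
Premise 8 is O(¬b → ¬t); contrapositively O(t → b). Since O(t) holds, K gives O(b).
However, premise 5 gives O(¬b).
We now have both O(b) and O(¬b) — b is simultaneously obligatory and forbidden, violating the D-axiom.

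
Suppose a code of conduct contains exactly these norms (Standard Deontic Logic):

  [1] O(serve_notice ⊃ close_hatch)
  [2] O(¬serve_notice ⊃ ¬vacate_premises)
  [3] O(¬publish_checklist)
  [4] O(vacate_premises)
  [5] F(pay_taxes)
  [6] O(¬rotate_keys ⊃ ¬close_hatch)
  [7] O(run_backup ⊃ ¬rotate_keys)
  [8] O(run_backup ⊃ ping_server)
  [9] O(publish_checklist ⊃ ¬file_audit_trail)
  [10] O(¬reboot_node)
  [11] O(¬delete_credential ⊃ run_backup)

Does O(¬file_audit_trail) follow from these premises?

No

Premise 9 is O(publish_checklist ⊃ ¬file_audit_trail), but O(publish_checklist) is not derivable from the premises, so it does not yield O(¬file_audit_trail).
No other premise forces O(¬file_audit_trail). An ideal world satisfying every premise can still have ¬file_audit_trail false, so O(¬file_audit_trail) is not derivable.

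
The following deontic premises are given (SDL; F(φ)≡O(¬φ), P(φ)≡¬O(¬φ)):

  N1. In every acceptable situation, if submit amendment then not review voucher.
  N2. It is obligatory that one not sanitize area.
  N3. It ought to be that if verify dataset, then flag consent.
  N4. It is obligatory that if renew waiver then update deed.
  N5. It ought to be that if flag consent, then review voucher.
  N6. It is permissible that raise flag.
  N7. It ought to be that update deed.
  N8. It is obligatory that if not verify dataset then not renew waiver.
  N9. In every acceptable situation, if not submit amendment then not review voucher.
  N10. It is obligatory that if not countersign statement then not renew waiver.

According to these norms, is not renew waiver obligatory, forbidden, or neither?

Obligatory

By case analysis on ¬submit_amendment: premise 9 gives O(¬submit_amendment → ¬review_voucher) and premise 1 gives O(submit_amendment → ¬review_voucher), so O(¬review_voucher) either way.
The contrapositive of premise 5 (O(flag_consent → review_voucher)) is O(¬review_voucher → ¬flag_consent), and O(¬review_voucher) is already established, so O(¬flag_consent).
The contrapositive of premise 3 (O(verify_dataset → flag_consent)) is O(¬flag_consent → ¬verify_dataset), and O(¬flag_consent) is already established, so O(¬verify_dataset).
Applying K to premise 8 (O(¬verify_dataset → ¬renew_waiver)) and O(¬verify_dataset) yields O(¬renew_waiver).
Premises 2, 4, 6, 7, 10 do not contribute to this derivation.
Hence ¬renew_waiver is obligatory.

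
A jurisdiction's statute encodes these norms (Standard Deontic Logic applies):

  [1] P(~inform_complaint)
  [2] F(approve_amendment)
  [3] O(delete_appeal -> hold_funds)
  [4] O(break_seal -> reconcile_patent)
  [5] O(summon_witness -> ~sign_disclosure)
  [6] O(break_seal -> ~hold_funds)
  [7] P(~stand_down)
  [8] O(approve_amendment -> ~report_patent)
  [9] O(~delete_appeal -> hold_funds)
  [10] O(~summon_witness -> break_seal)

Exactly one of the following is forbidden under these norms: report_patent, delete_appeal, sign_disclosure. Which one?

sign_disclosure

Premises 9 and 3 are O(~delete_appeal -> hold_funds) and O(delete_appeal -> hold_funds); every ideal world satisfies ~delete_appeal or delete_appeal, so in either case hold_funds holds — hence O(hold_funds).
Premise 6, O(break_seal -> ~hold_funds), contraposes to O(hold_funds -> ~break_seal); with O(hold_funds) we get O(~break_seal).
Premise 10, O(~summon_witness -> break_seal), contraposes to O(~break_seal -> summon_witness); with O(~break_seal) we get O(summon_witness).
From O(summon_witness) and premise 5, O(summon_witness -> ~sign_disclosure), we obtain O(~sign_disclosure).
So O(~sign_disclosure) holds, i.e. sign_disclosure is forbidden. None of the other listed options is forbidden under the premises.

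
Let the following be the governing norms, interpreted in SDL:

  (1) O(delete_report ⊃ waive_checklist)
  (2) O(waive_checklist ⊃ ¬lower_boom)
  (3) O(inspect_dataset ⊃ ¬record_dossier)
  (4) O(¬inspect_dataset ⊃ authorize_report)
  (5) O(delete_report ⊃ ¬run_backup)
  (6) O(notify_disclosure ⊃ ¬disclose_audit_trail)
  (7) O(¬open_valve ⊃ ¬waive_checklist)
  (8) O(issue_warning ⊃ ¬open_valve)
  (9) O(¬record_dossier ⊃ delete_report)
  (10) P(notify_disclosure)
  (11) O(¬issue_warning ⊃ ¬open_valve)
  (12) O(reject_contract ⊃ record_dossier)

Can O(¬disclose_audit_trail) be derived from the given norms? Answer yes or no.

Premise 6 is O(notify_disclosure ⊃ ¬disclose_audit_trail), but O(notify_disclosure) is not derivable from the premises (the permission P(notify_disclosure) asserts only ¬O(¬notify_disclosure), not O(notify_disclosure)), so it does not yield O(¬disclose_audit_trail).
No other premise forces O(¬disclose_audit_trail). An ideal world satisfying every premise can still have ¬disclose_audit_trail false, so O(¬disclose_audit_trail) is not derivable.

No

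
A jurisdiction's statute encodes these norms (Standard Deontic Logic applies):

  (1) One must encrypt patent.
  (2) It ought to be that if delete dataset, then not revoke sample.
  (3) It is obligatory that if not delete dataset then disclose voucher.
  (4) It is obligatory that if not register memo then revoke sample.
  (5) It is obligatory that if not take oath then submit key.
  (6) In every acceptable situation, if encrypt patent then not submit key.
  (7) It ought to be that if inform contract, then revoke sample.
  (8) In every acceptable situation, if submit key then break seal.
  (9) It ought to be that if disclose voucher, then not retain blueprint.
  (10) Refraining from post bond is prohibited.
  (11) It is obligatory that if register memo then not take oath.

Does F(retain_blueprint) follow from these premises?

Premise 1 gives O(encrypt_patent).
From O(encrypt_patent) and premise 6, O(encrypt_patent → ¬submit_key), we obtain O(¬submit_key).
The contrapositive of premise 5 (O(¬take_oath → submit_key)) is O(¬submit_key → take_oath), and O(¬submit_key) is already established, so O(take_oath).
Premise 11, O(register_memo → ¬take_oath), contraposes to O(take_oath → ¬register_memo); with O(take_oath) we get O(¬register_memo).
With premise 4, O(¬register_memo → revoke_sample), the K-axiom yields O(revoke_sample).
The contrapositive of premise 2 (O(delete_dataset → ¬revoke_sample)) is O(revoke_sample → ¬delete_dataset), and O(revoke_sample) is already established, so O(¬delete_dataset).
Premise 3 is O(¬delete_dataset → disclose_voucher); since O(¬delete_dataset), deontic closure gives O(disclose_voucher).
Premise 9 is O(disclose_voucher → ¬retain_blueprint); since O(disclose_voucher), deontic closure gives O(¬retain_blueprint).
Premises 7, 8, 10 do not contribute to this derivation.
So O(¬retain_blueprint) holds, i.e. F(retain_blueprint). The claim follows.

Yes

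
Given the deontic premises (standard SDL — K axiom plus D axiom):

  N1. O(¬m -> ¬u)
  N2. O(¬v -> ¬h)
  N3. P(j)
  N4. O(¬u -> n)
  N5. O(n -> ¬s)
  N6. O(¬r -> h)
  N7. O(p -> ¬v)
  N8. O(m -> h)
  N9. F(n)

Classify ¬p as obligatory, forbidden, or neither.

Premise 9, F(n), is equivalent to O(¬n).
Premise 4, O(¬u -> n), contraposes to O(¬n -> u); with O(¬n) we get O(u).
Premise 1, O(¬m -> ¬u), contraposes to O(u -> m); with O(u) we get O(m).
From O(m) and premise 8, O(m -> h), we obtain O(h).
The contrapositive of premise 2 (O(¬v -> ¬h)) is O(h -> v), and O(h) is already established, so O(v).
The contrapositive of premise 7 (O(p -> ¬v)) is O(v -> ¬p), and O(v) is already established, so O(¬p).
Premises 3, 5, 6 do not contribute to this derivation.
Hence ¬p is obligatory.

Obligatory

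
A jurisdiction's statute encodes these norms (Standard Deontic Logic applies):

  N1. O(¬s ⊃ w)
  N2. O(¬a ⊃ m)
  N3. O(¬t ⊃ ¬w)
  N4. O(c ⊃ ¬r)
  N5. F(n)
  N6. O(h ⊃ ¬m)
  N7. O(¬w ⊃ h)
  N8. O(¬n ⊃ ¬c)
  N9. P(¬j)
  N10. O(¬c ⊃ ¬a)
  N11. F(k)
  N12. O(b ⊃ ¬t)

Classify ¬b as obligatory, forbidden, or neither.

Obligatory

Premise 5 is F(n), i.e. O(¬n).
Applying K to premise 8 (O(¬n ⊃ ¬c)) and O(¬n) yields O(¬c).
With premise 10, O(¬c ⊃ ¬a), the K-axiom yields O(¬a).
Applying K to premise 2 (O(¬a ⊃ m)) and O(¬a) yields O(m).
Premise 6, O(h ⊃ ¬m), contraposes to O(m ⊃ ¬h); with O(m) we get O(¬h).
The contrapositive of premise 7 (O(¬w ⊃ h)) is O(¬h ⊃ w), and O(¬h) is already established, so O(w).
The contrapositive of premise 3 (O(¬t ⊃ ¬w)) is O(w ⊃ t), and O(w) is already established, so O(t).
The contrapositive of premise 12 (O(b ⊃ ¬t)) is O(t ⊃ ¬b), and O(t) is already established, so O(¬b).
Premises 1, 4, 9, 11 do not contribute to this derivation.
Hence ¬b is obligatory.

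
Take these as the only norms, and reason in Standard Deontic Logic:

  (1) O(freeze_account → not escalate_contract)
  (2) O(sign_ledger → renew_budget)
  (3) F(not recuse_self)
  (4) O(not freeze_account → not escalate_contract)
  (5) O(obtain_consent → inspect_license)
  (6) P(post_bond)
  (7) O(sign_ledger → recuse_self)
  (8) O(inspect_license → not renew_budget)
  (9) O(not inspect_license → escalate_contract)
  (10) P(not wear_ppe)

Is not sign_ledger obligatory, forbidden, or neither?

Premises 4 and 1 cover both cases: O(not freeze_account → not escalate_contract) and O(freeze_account → not escalate_contract). Since not freeze_account ∨ freeze_account is a tautology, O(not escalate_contract) follows.
Premise 9, O(not inspect_license → escalate_contract), contraposes to O(not escalate_contract → inspect_license); with O(not escalate_contract) we get O(inspect_license).
Premise 8 is O(inspect_license → not renew_budget); since O(inspect_license), deontic closure gives O(not renew_budget).
Premise 2 is O(sign_ledger → renew_budget); contrapositively O(not renew_budget → not sign_ledger). Since O(not renew_budget) holds, K gives O(not sign_ledger).
Premises 3, 5, 6, 7, 10 do not contribute to this derivation.
Hence not sign_ledger is obligatory.

Obligatory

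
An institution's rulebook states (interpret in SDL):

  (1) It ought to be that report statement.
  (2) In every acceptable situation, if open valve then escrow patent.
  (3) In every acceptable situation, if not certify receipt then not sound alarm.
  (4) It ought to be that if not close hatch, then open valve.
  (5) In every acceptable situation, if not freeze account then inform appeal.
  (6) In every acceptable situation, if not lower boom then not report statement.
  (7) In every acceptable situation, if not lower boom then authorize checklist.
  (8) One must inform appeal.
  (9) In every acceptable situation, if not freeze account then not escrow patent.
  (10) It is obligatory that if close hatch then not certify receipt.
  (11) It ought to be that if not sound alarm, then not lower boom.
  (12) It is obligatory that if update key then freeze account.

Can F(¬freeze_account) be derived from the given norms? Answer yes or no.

Premise 1 states O(report_statement) outright.
The contrapositive of premise 6 (O(¬lower_boom → ¬report_statement)) is O(report_statement → lower_boom), and O(report_statement) is already established, so O(lower_boom).
Premise 11 is O(¬sound_alarm → ¬lower_boom); contrapositively O(lower_boom → sound_alarm). Since O(lower_boom) holds, K gives O(sound_alarm).
Premise 3 is O(¬certify_receipt → ¬sound_alarm); contrapositively O(sound_alarm → certify_receipt). Since O(sound_alarm) holds, K gives O(certify_receipt).
Premise 10, O(close_hatch → ¬certify_receipt), contraposes to O(certify_receipt → ¬close_hatch); with O(certify_receipt) we get O(¬close_hatch).
Premise 4 is O(¬close_hatch → open_valve); since O(¬close_hatch), deontic closure gives O(open_valve).
From O(open_valve) and premise 2, O(open_valve → escrow_patent), we obtain O(escrow_patent).
Premise 9 is O(¬freeze_account → ¬escrow_patent); contrapositively O(escrow_patent → freeze_account). Since O(escrow_patent) holds, K gives O(freeze_account).
Premises 5, 7, 8, 12 do not contribute to this derivation.
So O(freeze_account) holds, i.e. F(¬freeze_account). The claim follows.

Yes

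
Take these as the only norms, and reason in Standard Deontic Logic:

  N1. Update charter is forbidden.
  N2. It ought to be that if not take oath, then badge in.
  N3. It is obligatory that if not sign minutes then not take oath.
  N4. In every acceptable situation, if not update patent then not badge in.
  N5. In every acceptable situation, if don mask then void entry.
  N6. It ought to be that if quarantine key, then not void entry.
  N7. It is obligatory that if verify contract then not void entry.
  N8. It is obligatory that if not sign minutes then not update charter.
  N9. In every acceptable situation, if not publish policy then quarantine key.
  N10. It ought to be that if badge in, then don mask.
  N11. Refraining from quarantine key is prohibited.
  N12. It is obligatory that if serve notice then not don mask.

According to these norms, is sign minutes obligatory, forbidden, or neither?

Premise 11, F(¬quarantine_key), is equivalent to O(quarantine_key).
Applying K to premise 6 (O(quarantine_key → ¬void_entry)) and O(quarantine_key) yields O(¬void_entry).
Premise 5 is O(don_mask → void_entry); contrapositively O(¬void_entry → ¬don_mask). Since O(¬void_entry) holds, K gives O(¬don_mask).
Premise 10 is O(badge_in → don_mask); contrapositively O(¬don_mask → ¬badge_in). Since O(¬don_mask) holds, K gives O(¬badge_in).
Premise 2, O(¬take_oath → badge_in), contraposes to O(¬badge_in → take_oath); with O(¬badge_in) we get O(take_oath).
Premise 3, O(¬sign_minutes → ¬take_oath), contraposes to O(take_oath → sign_minutes); with O(take_oath) we get O(sign_minutes).
Premises 1, 4, 7, 8, 9, 12 do not contribute to this derivation.
Hence sign_minutes is obligatory.

Obligatory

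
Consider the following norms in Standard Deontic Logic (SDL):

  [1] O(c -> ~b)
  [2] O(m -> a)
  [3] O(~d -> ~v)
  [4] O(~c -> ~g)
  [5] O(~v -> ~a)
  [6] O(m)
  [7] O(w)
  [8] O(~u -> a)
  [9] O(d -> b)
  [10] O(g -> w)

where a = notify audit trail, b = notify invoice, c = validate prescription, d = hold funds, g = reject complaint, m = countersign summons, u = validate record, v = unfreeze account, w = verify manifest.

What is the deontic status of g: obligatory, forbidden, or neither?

Forbidden

Premise 6 states O(m) outright.
From O(m) and premise 2, O(m -> a), we obtain O(a).
The contrapositive of premise 5 (O(~v -> ~a)) is O(a -> v), and O(a) is already established, so O(v).
Premise 3, O(~d -> ~v), contraposes to O(v -> d); with O(v) we get O(d).
Premise 9 is O(d -> b); since O(d), deontic closure gives O(b).
The contrapositive of premise 1 (O(c -> ~b)) is O(b -> ~c), and O(b) is already established, so O(~c).
Premise 4 is O(~c -> ~g); since O(~c), deontic closure gives O(~g).
Premises 7, 8, 10 do not contribute to this derivation.
Thus O(~g), which is F(g): g is forbidden.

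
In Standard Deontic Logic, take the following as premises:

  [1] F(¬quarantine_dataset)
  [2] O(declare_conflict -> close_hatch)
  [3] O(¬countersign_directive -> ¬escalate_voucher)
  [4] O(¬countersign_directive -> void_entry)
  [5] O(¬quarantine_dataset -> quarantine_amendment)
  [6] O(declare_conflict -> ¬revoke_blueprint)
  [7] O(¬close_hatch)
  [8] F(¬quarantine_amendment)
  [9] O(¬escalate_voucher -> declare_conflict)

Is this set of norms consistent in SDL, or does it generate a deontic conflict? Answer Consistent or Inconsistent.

Consistent

Premise 5 is O(¬quarantine_dataset -> quarantine_amendment); even if O(quarantine_amendment) held, inferring O(¬quarantine_dataset) would be affirming the consequent — invalid.
So O(¬quarantine_dataset) is not derivable, and the apparent clash with O(quarantine_dataset) does not arise.
A world satisfying every obligation exists (e.g. close_hatch=false, countersign_directive=true, declare_conflict=false, escalate_voucher=true, quarantine_amendment=true, quarantine_dataset=true, revoke_blueprint=false, void_entry=false); no atom is both obligatory and forbidden, so the set is consistent.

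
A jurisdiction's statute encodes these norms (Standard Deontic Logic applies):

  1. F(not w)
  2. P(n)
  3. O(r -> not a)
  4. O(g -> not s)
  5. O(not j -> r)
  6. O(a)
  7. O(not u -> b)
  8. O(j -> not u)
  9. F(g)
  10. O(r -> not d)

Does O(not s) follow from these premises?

No

Premise 4 is O(g -> not s), but O(g) is not derivable from the premises, so it does not yield O(not s).
No other premise forces O(not s). An ideal world satisfying every premise can still have not s false, so O(not s) is not derivable.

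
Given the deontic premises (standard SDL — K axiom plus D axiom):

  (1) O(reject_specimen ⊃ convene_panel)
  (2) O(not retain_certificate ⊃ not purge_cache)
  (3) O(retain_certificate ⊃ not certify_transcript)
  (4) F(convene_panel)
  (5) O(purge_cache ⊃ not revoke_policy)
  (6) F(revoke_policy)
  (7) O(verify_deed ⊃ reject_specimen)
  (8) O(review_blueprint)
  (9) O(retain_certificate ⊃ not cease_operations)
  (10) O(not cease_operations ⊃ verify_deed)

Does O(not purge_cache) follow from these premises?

Yes

Premise 4 is F(convene_panel), i.e. O(not convene_panel).
Premise 1, O(reject_specimen ⊃ convene_panel), contraposes to O(not convene_panel ⊃ not reject_specimen); with O(not convene_panel) we get O(not reject_specimen).
Premise 7, O(verify_deed ⊃ reject_specimen), contraposes to O(not reject_specimen ⊃ not verify_deed); with O(not reject_specimen) we get O(not verify_deed).
The contrapositive of premise 10 (O(not cease_operations ⊃ verify_deed)) is O(not verify_deed ⊃ cease_operations), and O(not verify_deed) is already established, so O(cease_operations).
Premise 9 is O(retain_certificate ⊃ not cease_operations); contrapositively O(cease_operations ⊃ not retain_certificate). Since O(cease_operations) holds, K gives O(not retain_certificate).
Applying K to premise 2 (O(not retain_certificate ⊃ not purge_cache)) and O(not retain_certificate) yields O(not purge_cache).
Premises 3, 5, 6, 8 do not contribute to this derivation.
So O(not purge_cache) follows.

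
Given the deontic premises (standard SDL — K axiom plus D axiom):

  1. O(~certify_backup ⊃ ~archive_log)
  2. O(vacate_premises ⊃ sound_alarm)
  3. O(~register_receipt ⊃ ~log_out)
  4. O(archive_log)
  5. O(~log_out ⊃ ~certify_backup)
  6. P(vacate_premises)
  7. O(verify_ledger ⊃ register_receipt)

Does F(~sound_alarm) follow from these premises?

No

Premise 2 is O(vacate_premises ⊃ sound_alarm), but O(vacate_premises) is not derivable from the premises (the permission P(vacate_premises) asserts only ~O(~vacate_premises), not O(vacate_premises)), so it does not yield O(sound_alarm).
No other premise forces O(sound_alarm). An ideal world satisfying every premise can still have ~sound_alarm true, so F(~sound_alarm) is not derivable.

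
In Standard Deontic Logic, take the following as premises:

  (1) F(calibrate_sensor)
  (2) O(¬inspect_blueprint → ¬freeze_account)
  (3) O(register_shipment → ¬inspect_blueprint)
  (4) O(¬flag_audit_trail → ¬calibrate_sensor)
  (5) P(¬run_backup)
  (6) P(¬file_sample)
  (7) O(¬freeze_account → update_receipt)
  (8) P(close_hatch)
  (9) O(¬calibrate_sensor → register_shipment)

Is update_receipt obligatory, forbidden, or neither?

Premise 1, F(calibrate_sensor), is equivalent to O(¬calibrate_sensor).
Premise 9 is O(¬calibrate_sensor → register_shipment); since O(¬calibrate_sensor), deontic closure gives O(register_shipment).
Premise 3 is O(register_shipment → ¬inspect_blueprint); since O(register_shipment), deontic closure gives O(¬inspect_blueprint).
With premise 2, O(¬inspect_blueprint → ¬freeze_account), the K-axiom yields O(¬freeze_account).
Premise 7 is O(¬freeze_account → update_receipt); since O(¬freeze_account), deontic closure gives O(update_receipt).
Premises 4, 5, 6, 8 do not contribute to this derivation.
Hence update_receipt is obligatory.

Obligatory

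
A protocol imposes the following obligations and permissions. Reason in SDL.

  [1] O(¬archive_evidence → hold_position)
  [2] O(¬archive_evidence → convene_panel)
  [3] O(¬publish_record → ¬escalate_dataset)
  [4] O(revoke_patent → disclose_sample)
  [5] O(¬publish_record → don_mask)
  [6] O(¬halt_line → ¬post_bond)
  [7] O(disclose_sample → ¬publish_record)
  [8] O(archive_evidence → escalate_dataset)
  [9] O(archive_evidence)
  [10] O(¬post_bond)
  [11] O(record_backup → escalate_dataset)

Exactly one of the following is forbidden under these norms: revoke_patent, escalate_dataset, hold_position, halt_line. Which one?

Premise 9 gives O(archive_evidence).
Premise 8 is O(archive_evidence → escalate_dataset); since O(archive_evidence), deontic closure gives O(escalate_dataset).
The contrapositive of premise 3 (O(¬publish_record → ¬escalate_dataset)) is O(escalate_dataset → publish_record), and O(escalate_dataset) is already established, so O(publish_record).
Premise 7, O(disclose_sample → ¬publish_record), contraposes to O(publish_record → ¬disclose_sample); with O(publish_record) we get O(¬disclose_sample).
The contrapositive of premise 4 (O(revoke_patent → disclose_sample)) is O(¬disclose_sample → ¬revoke_patent), and O(¬disclose_sample) is already established, so O(¬revoke_patent).
So O(¬revoke_patent) holds, i.e. revoke_patent is forbidden. None of the other listed options is forbidden under the premises.

revoke_patent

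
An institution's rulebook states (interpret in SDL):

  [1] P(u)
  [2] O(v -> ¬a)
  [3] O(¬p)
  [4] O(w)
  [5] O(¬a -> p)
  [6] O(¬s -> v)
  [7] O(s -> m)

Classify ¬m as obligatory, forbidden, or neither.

Premise 3 states O(¬p) outright.
The contrapositive of premise 5 (O(¬a -> p)) is O(¬p -> a), and O(¬p) is already established, so O(a).
The contrapositive of premise 2 (O(v -> ¬a)) is O(a -> ¬v), and O(a) is already established, so O(¬v).
Premise 6, O(¬s -> v), contraposes to O(¬v -> s); with O(¬v) we get O(s).
With premise 7, O(s -> m), the K-axiom yields O(m).
Premises 1, 4 do not contribute to this derivation.
Thus O(m), which is F(¬m): ¬m is forbidden.

Forbidden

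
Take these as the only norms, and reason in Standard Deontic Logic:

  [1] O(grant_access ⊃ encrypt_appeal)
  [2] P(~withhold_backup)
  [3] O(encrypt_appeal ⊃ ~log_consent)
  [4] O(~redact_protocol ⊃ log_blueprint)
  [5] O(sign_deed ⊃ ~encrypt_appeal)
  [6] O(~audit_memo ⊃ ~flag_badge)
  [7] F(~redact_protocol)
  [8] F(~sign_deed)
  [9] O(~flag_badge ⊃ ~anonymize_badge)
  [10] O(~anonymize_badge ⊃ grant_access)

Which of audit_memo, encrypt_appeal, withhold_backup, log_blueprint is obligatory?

audit_memo

F(~sign_deed) at premise 8 means O(sign_deed).
From O(sign_deed) and premise 5, O(sign_deed ⊃ ~encrypt_appeal), we obtain O(~encrypt_appeal).
The contrapositive of premise 1 (O(grant_access ⊃ encrypt_appeal)) is O(~encrypt_appeal ⊃ ~grant_access), and O(~encrypt_appeal) is already established, so O(~grant_access).
Premise 10 is O(~anonymize_badge ⊃ grant_access); contrapositively O(~grant_access ⊃ anonymize_badge). Since O(~grant_access) holds, K gives O(anonymize_badge).
Premise 9 is O(~flag_badge ⊃ ~anonymize_badge); contrapositively O(anonymize_badge ⊃ flag_badge). Since O(anonymize_badge) holds, K gives O(flag_badge).
Premise 6 is O(~audit_memo ⊃ ~flag_badge); contrapositively O(flag_badge ⊃ audit_memo). Since O(flag_badge) holds, K gives O(audit_memo).
So O(audit_memo) holds — audit_memo is obligatory. None of the other listed options is made obligatory by any chain of premises.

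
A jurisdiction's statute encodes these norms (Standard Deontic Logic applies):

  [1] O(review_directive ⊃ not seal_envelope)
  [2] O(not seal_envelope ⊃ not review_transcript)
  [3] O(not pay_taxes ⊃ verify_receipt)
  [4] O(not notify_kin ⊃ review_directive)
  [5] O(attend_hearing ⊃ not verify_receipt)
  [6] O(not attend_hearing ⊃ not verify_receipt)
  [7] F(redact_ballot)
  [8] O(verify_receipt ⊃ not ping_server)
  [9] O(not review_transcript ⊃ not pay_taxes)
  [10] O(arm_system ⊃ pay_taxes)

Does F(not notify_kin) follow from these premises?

Yes

By case analysis on attend_hearing: premise 5 gives O(attend_hearing ⊃ not verify_receipt) and premise 6 gives O(not attend_hearing ⊃ not verify_receipt), so O(not verify_receipt) either way.
Premise 3, O(not pay_taxes ⊃ verify_receipt), contraposes to O(not verify_receipt ⊃ pay_taxes); with O(not verify_receipt) we get O(pay_taxes).
Premise 9, O(not review_transcript ⊃ not pay_taxes), contraposes to O(pay_taxes ⊃ review_transcript); with O(pay_taxes) we get O(review_transcript).
Premise 2 is O(not seal_envelope ⊃ not review_transcript); contrapositively O(review_transcript ⊃ seal_envelope). Since O(review_transcript) holds, K gives O(seal_envelope).
The contrapositive of premise 1 (O(review_directive ⊃ not seal_envelope)) is O(seal_envelope ⊃ not review_directive), and O(seal_envelope) is already established, so O(not review_directive).
The contrapositive of premise 4 (O(not notify_kin ⊃ review_directive)) is O(not review_directive ⊃ notify_kin), and O(not review_directive) is already established, so O(notify_kin).
Premises 7, 8, 10 do not contribute to this derivation.
So O(notify_kin) holds, i.e. F(not notify_kin). The claim follows.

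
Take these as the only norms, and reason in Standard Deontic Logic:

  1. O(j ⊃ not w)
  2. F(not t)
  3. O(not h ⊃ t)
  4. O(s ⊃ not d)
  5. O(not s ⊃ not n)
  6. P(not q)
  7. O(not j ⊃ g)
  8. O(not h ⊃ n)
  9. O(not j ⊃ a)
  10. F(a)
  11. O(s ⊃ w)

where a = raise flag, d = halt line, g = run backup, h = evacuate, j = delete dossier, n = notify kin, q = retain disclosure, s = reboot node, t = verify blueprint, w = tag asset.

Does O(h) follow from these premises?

Yes

Premise 10 is F(a), i.e. O(not a).
Premise 9 is O(not j ⊃ a); contrapositively O(not a ⊃ j). Since O(not a) holds, K gives O(j).
From O(j) and premise 1, O(j ⊃ not w), we obtain O(not w).
The contrapositive of premise 11 (O(s ⊃ w)) is O(not w ⊃ not s), and O(not w) is already established, so O(not s).
From O(not s) and premise 5, O(not s ⊃ not n), we obtain O(not n).
Premise 8, O(not h ⊃ n), contraposes to O(not n ⊃ h); with O(not n) we get O(h).
Premises 2, 3, 4, 6, 7 do not contribute to this derivation.
So O(h) follows.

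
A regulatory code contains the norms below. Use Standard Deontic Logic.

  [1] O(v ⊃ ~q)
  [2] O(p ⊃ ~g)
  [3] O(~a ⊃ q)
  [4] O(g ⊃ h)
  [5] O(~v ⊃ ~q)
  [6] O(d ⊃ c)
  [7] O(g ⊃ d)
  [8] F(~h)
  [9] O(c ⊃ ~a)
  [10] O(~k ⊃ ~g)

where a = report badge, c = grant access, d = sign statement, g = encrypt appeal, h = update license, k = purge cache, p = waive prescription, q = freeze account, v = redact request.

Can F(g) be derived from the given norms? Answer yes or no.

Premises 5 and 1 cover both cases: O(~v ⊃ ~q) and O(v ⊃ ~q). Since ~v ∨ v is a tautology, O(~q) follows.
Premise 3 is O(~a ⊃ q); contrapositively O(~q ⊃ a). Since O(~q) holds, K gives O(a).
Premise 9, O(c ⊃ ~a), contraposes to O(a ⊃ ~c); with O(a) we get O(~c).
Premise 6 is O(d ⊃ c); contrapositively O(~c ⊃ ~d). Since O(~c) holds, K gives O(~d).
The contrapositive of premise 7 (O(g ⊃ d)) is O(~d ⊃ ~g), and O(~d) is already established, so O(~g).
Premises 2, 4, 8, 10 do not contribute to this derivation.
So O(~g) holds, i.e. F(g). The claim follows.

Yes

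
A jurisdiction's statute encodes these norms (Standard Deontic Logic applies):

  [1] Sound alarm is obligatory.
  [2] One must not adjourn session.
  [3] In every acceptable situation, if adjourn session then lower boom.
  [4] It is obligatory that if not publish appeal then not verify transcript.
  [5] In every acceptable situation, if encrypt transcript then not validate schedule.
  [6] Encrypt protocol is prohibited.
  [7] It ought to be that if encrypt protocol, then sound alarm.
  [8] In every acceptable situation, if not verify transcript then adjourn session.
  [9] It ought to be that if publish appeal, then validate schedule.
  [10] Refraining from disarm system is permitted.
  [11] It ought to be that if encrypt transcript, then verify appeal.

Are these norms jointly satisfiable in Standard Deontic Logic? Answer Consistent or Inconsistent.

Consistent

Premise 7 is O(encrypt_protocol → sound_alarm); even if O(sound_alarm) held, inferring O(encrypt_protocol) would be affirming the consequent — invalid.
So O(encrypt_protocol) is not derivable, and the apparent clash with O(¬encrypt_protocol) does not arise.
A world satisfying every obligation exists (e.g. adjourn_session=false, disarm_system=false, encrypt_protocol=false, encrypt_transcript=false, lower_boom=false, publish_appeal=true, sound_alarm=true, validate_schedule=true, verify_appeal=false, verify_transcript=true); no atom is both obligatory and forbidden, so the set is consistent.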